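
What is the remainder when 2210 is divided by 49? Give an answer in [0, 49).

2210 = 45*49 + 5, so 2210 ≡ 5 (mod 49).

5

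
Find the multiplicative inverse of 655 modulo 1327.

By the extended Euclidean algorithm:
1327 = 2*655 + 17
655 = 38*17 + 9
17 = 1*9 + 8
9 = 1*8 + 1
8 = 8*1 + 0
gcd(655, 1327) = 1, so the inverse exists.
Back-substitute for 1:
1 = 1*9 − 1*8
  = −1*17 + 2*9
  = 2*655 − 77*17
  = −77*1327 + 156*655
So 655⁻¹ ≡ 156 (mod 1327).

156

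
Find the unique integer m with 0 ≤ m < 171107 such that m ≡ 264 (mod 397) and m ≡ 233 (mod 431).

45919

397⁻¹ mod 431: 397·38 ≡ 1 (mod 431), so 397⁻¹ ≡ 38.
m = 264 + 397·((233 − 264)·38 mod 431) = 264 + 397·115 = 45919.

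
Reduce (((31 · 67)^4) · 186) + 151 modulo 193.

1

31 · 67 = 2077 ≡ 147 (mod 193)
(147)^4 ≡ 49 (mod 193)
49 · 186 = 9114 ≡ 43 (mod 193)
43 + 151 = 194 ≡ 1 (mod 193)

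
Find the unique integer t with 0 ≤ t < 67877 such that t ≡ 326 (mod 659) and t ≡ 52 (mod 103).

659⁻¹ mod 103: 659×98 ≡ 1 (mod 103), so 659⁻¹ ≡ 98.
t = 326 + 659×((52 − 326)×98 mod 103) = 326 + 659×31 = 20755.

20755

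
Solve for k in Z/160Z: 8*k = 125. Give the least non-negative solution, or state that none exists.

no solution

gcd(8, 160) = 8, and 8 does not divide 125.
So the congruence has no solution.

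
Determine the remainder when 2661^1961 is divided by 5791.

5012

By square-and-multiply:
1961 in binary is 11110101001, i.e. 1961 = 1024 + 512 + 256 + 128 + 32 + 8 + 1.
2661^1 ≡ 2661 (mod 5791)
2661^2 ≡ 2661^2 = 7080921 ≡ 4319 (mod 5791)
2661^4 ≡ 4319^2 = 18653761 ≡ 950 (mod 5791)
2661^8 ≡ 950^2 = 902500 ≡ 4895 (mod 5791)
2661^16 ≡ 4895^2 = 23961025 ≡ 3658 (mod 5791)
2661^32 ≡ 3658^2 = 13380964 ≡ 3754 (mod 5791)
2661^64 ≡ 3754^2 = 14092516 ≡ 3013 (mod 5791)
2661^128 ≡ 3013^2 = 9078169 ≡ 3672 (mod 5791)
2661^256 ≡ 3672^2 = 13483584 ≡ 2136 (mod 5791)
2661^512 ≡ 2136^2 = 4562496 ≡ 4979 (mod 5791)
2661^1024 ≡ 4979^2 = 24790441 ≡ 4961 (mod 5791)
2661^1961 = 2661^1024 · 2661^512 · 2661^256 · 2661^128 · 2661^32 · 2661^8 · 2661^1 ≡ 4961 · 4979 · 2136 · 3672 · 3754 · 4895 · 2661 (mod 5791).
Accumulate the product:
4961 · 4979 = 24700819 ≡ 2204
2204 · 2136 = 4707744 ≡ 5452
5452 · 3672 = 20019744 ≡ 257
257 · 3754 = 964778 ≡ 3472
3472 · 4895 = 16995440 ≡ 4646
4646 · 2661 = 12363006 ≡ 5012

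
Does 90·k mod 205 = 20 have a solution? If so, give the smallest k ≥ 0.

23

gcd(90, 205) = 5, and 5 | 20, so solutions exist.
Divide through by 5: 18·k ≡ 4 (mod 41).
18⁻¹ ≡ 16 (mod 41).
k ≡ 16·4 ≡ 23 (mod 41).
The smallest non-negative solution is k = 23.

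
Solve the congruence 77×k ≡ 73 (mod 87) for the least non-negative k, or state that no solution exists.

gcd(77, 87) = 1, so a unique solution mod 87 exists.
77⁻¹ ≡ 26 (mod 87).
k ≡ 26×73 ≡ 71 (mod 87).

71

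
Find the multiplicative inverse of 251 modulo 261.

Run the extended Euclidean algorithm:
261 = 1×251 + 10
251 = 25×10 + 1
10 = 10×1 + 0
gcd(251, 261) = 1, so the inverse exists.
Bézout: 1 = −25×261 + 26×251.
So 251⁻¹ ≡ 26 (mod 261).

26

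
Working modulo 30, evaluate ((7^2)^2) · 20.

20

(7)^2 ≡ 19 (mod 30)
(19)^2 ≡ 1 (mod 30)
1 · 20 = 20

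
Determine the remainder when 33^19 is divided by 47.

Compute successive squares:
33^1 ≡ 33 (mod 47)
33^2 ≡ 33^2 = 1089 ≡ 8 (mod 47)
33^4 ≡ 8^2 = 64 ≡ 17 (mod 47)
33^8 ≡ 17^2 = 289 ≡ 7 (mod 47)
33^16 ≡ 7^2 = 49 ≡ 2 (mod 47)
33^19 = 33^16 × 33^2 × 33^1 ≡ 2 × 8 × 33 (mod 47).
Accumulate the product:
2 × 8 = 16
16 × 33 = 528 ≡ 11

11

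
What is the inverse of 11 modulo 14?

9

14 = 1*11 + 3
11 = 3*3 + 2
3 = 1*2 + 1
2 = 2*1 + 0
gcd(11, 14) = 1, so the inverse exists.
Back-substitute for 1:
1 = 1*3 − 1*2
  = −1*11 + 4*3
  = 4*14 − 5*11
So 11⁻¹ ≡ −5 ≡ 9 (mod 14).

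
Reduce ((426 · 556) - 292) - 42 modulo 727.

247

426 · 556 = 236856 ≡ 581 (mod 727)
581 - 292 = 289
289 - 42 = 247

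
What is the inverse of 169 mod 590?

590 = 3·169 + 83
169 = 2·83 + 3
83 = 27·3 + 2
3 = 1·2 + 1
2 = 2·1 + 0
gcd(169, 590) = 1, so the inverse exists.
Back-substitute for 1:
1 = 1·3 − 1·2
  = −1·83 + 28·3
  = 28·169 − 57·83
  = −57·590 + 199·169
So 169⁻¹ ≡ 199 (mod 590).

199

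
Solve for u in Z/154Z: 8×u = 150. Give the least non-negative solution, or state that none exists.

38

gcd(8, 154) = 2, and 2 | 150, so solutions exist.
Divide through by 2: 4×u ≡ 75 mod 77.
4⁻¹ ≡ 58 (mod 77).
u ≡ 58×75 ≡ 38 (mod 77).
The smallest non-negative solution is u = 38.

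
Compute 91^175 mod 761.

Compute successive squares:
175 in binary is 10101111, i.e. 175 = 128 + 32 + 8 + 4 + 2 + 1.
91^1 ≡ 91 (mod 761)
91^2 ≡ 91^2 = 8281 ≡ 671 (mod 761)
91^4 ≡ 671^2 = 450241 ≡ 490 (mod 761)
91^8 ≡ 490^2 = 240100 ≡ 385 (mod 761)
91^16 ≡ 385^2 = 148225 ≡ 591 (mod 761)
91^32 ≡ 591^2 = 349281 ≡ 743 (mod 761)
91^64 ≡ 743^2 = 552049 ≡ 324 (mod 761)
91^128 ≡ 324^2 = 104976 ≡ 719 (mod 761)
91^175 = 91^128 × 91^32 × 91^8 × 91^4 × 91^2 × 91^1 ≡ 719 × 743 × 385 × 490 × 671 × 91 (mod 761).
Accumulate the product:
719 × 743 = 534217 ≡ 756
756 × 385 = 291060 ≡ 358
358 × 490 = 175420 ≡ 390
390 × 671 = 261690 ≡ 667
667 × 91 = 60697 ≡ 578

578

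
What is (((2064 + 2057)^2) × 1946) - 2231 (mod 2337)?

2064 + 2057 = 4121 ≡ 1784 (mod 2337)
(1784)^2 ≡ 1999 (mod 2337)
1999 × 1946 = 3890054 ≡ 1286 (mod 2337)
1286 - 2231 = -945 ≡ 1392 (mod 2337)

1392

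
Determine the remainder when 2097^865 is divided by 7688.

3601

Using repeated squaring:
865 in binary is 1101100001, i.e. 865 = 512 + 256 + 64 + 32 + 1.
2097^1 ≡ 2097 (mod 7688)
2097^2 ≡ 2097^2 = 4397409 ≡ 7561 (mod 7688)
2097^4 ≡ 7561^2 = 57168721 ≡ 753 (mod 7688)
2097^8 ≡ 753^2 = 567009 ≡ 5785 (mod 7688)
2097^16 ≡ 5785^2 = 33466225 ≡ 361 (mod 7688)
2097^32 ≡ 361^2 = 130321 ≡ 7313 (mod 7688)
2097^64 ≡ 7313^2 = 53479969 ≡ 2241 (mod 7688)
2097^128 ≡ 2241^2 = 5022081 ≡ 1817 (mod 7688)
2097^256 ≡ 1817^2 = 3301489 ≡ 3337 (mod 7688)
2097^512 ≡ 3337^2 = 11135569 ≡ 3345 (mod 7688)
2097^865 = 2097^512 · 2097^256 · 2097^64 · 2097^32 · 2097^1 ≡ 3345 · 3337 · 2241 · 7313 · 2097 (mod 7688).
Accumulate the product:
3345 · 3337 = 11162265 ≡ 6977
6977 · 2241 = 15635457 ≡ 5753
5753 · 7313 = 42071689 ≡ 2953
2953 · 2097 = 6192441 ≡ 3601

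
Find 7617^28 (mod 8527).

5638

Compute successive squares:
28 in binary is 11100, i.e. 28 = 16 + 8 + 4.
7617^1 ≡ 7617 (mod 8527)
7617^2 ≡ 7617^2 = 58018689 ≡ 981 (mod 8527)
7617^4 ≡ 981^2 = 962361 ≡ 7337 (mod 8527)
7617^8 ≡ 7337^2 = 53831569 ≡ 618 (mod 8527)
7617^16 ≡ 618^2 = 381924 ≡ 6736 (mod 8527)
7617^28 = 7617^16 * 7617^8 * 7617^4 ≡ 6736 * 618 * 7337 (mod 8527).
Accumulate the product:
6736 * 618 = 4162848 ≡ 1672
1672 * 7337 = 12267464 ≡ 5638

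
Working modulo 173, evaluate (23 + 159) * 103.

62

23 + 159 = 182 ≡ 9 (mod 173)
9 * 103 = 927 ≡ 62 (mod 173)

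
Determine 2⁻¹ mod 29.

15

29 = 14×2 + 1
2 = 2×1 + 0
gcd(2, 29) = 1, so the inverse exists.
Bézout: 1 = 1×29 − 14×2.
So 2⁻¹ ≡ −14 ≡ 15 (mod 29).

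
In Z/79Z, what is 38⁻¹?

Apply the Euclidean algorithm and back-substitute:
79 = 2*38 + 3
38 = 12*3 + 2
3 = 1*2 + 1
2 = 2*1 + 0
gcd(38, 79) = 1, so the inverse exists.
Bézout: 1 = 13*79 − 27*38.
So 38⁻¹ ≡ −27 ≡ 52 (mod 79).

52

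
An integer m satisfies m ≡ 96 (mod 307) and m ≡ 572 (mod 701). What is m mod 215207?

307⁻¹ mod 701: 307·564 ≡ 1 (mod 701), so 307⁻¹ ≡ 564.
m = 96 + 307·((572 − 96)·564 mod 701) = 96 + 307·682 = 209470.
Check: 209470 mod 307 = 96, 209470 mod 701 = 572. ✓

209470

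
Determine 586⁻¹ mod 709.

611

Run the extended Euclidean algorithm:
709 = 1*586 + 123
586 = 4*123 + 94
123 = 1*94 + 29
94 = 3*29 + 7
29 = 4*7 + 1
7 = 7*1 + 0
gcd(586, 709) = 1, so the inverse exists.
Bézout: 1 = 81*709 − 98*586.
So 586⁻¹ ≡ −98 ≡ 611 (mod 709).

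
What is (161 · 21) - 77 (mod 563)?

161 · 21 = 3381 ≡ 3 (mod 563)
3 - 77 = -74 ≡ 489 (mod 563)

489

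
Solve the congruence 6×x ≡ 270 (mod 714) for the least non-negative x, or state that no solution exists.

45

gcd(6, 714) = 6, and 6 | 270, so solutions exist.
Divide through by 6: 1×x ≡ 45 mod 119.
1⁻¹ ≡ 1 (mod 119).
x ≡ 1×45 ≡ 45 (mod 119).
The smallest non-negative solution is x = 45.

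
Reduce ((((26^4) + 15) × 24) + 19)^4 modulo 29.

23

(26)^4 ≡ 23 (mod 29)
23 + 15 = 38 ≡ 9 (mod 29)
9 × 24 = 216 ≡ 13 (mod 29)
13 + 19 = 32 ≡ 3 (mod 29)
(3)^4 ≡ 23 (mod 29)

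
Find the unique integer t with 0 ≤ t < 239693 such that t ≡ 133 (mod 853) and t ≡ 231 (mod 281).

56431

853⁻¹ mod 281: 853·253 ≡ 1 (mod 281), so 853⁻¹ ≡ 253.
t = 133 + 853·((231 − 133)·253 mod 281) = 133 + 853·66 = 56431.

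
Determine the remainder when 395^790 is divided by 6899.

By square-and-multiply:
790 in binary is 1100010110, i.e. 790 = 512 + 256 + 16 + 4 + 2.
395^1 ≡ 395 (mod 6899)
395^2 ≡ 395^2 = 156025 ≡ 4247 (mod 6899)
395^4 ≡ 4247^2 = 18037009 ≡ 3023 (mod 6899)
395^8 ≡ 3023^2 = 9138529 ≡ 4253 (mod 6899)
395^16 ≡ 4253^2 = 18088009 ≡ 5730 (mod 6899)
395^32 ≡ 5730^2 = 32832900 ≡ 559 (mod 6899)
395^64 ≡ 559^2 = 312481 ≡ 2026 (mod 6899)
395^128 ≡ 2026^2 = 4104676 ≡ 6670 (mod 6899)
395^256 ≡ 6670^2 = 44488900 ≡ 4148 (mod 6899)
395^512 ≡ 4148^2 = 17205904 ≡ 6697 (mod 6899)
395^790 = 395^512 · 395^256 · 395^16 · 395^4 · 395^2 ≡ 6697 · 4148 · 5730 · 3023 · 4247 (mod 6899).
Accumulate the product:
6697 · 4148 = 27779156 ≡ 3782
3782 · 5730 = 21670860 ≡ 1101
1101 · 3023 = 3328323 ≡ 3005
3005 · 4247 = 12762235 ≡ 5984

5984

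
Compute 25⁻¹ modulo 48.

25

48 = 1·25 + 23
25 = 1·23 + 2
23 = 11·2 + 1
2 = 2·1 + 0
gcd(25, 48) = 1, so the inverse exists.
Bézout: 1 = 12·48 − 23·25.
So 25⁻¹ ≡ −23 ≡ 25 (mod 48).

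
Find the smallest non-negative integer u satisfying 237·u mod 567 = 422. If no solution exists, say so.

gcd(237, 567) = 3, and 3 does not divide 422.
So the congruence has no solution.

no solution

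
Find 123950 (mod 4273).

33

123950 = 29*4273 + 33, so 123950 ≡ 33 (mod 4273).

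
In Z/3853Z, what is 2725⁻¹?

1602

3853 = 1×2725 + 1128
2725 = 2×1128 + 469
1128 = 2×469 + 190
469 = 2×190 + 89
190 = 2×89 + 12
89 = 7×12 + 5
12 = 2×5 + 2
5 = 2×2 + 1
2 = 2×1 + 0
gcd(2725, 3853) = 1, so the inverse exists.
Bézout: 1 = −1133×3853 + 1602×2725.
So 2725⁻¹ ≡ 1602 (mod 3853).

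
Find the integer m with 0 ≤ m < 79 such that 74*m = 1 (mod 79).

63

79 = 1*74 + 5
74 = 14*5 + 4
5 = 1*4 + 1
4 = 4*1 + 0
gcd(74, 79) = 1, so the inverse exists.
Back-substitute for 1:
1 = 1*5 − 1*4
  = −1*74 + 15*5
  = 15*79 − 16*74
So 74⁻¹ ≡ −16 ≡ 63 (mod 79).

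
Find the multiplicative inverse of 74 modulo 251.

173

251 = 3×74 + 29
74 = 2×29 + 16
29 = 1×16 + 13
16 = 1×13 + 3
13 = 4×3 + 1
3 = 3×1 + 0
gcd(74, 251) = 1, so the inverse exists.
Back-substitute for 1:
1 = 1×13 − 4×3
  = −4×16 + 5×13
  = 5×29 − 9×16
  = −9×74 + 23×29
  = 23×251 − 78×74
So 74⁻¹ ≡ −78 ≡ 173 (mod 251).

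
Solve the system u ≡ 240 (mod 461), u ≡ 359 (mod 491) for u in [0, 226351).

461⁻¹ mod 491: 461×180 ≡ 1 (mod 491), so 461⁻¹ ≡ 180.
u = 240 + 461×((359 − 240)×180 mod 491) = 240 + 461×307 = 141767.

141767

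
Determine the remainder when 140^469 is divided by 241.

By square-and-multiply:
469 in binary is 111010101, i.e. 469 = 256 + 128 + 64 + 16 + 4 + 1.
140^1 ≡ 140 (mod 241)
140^2 ≡ 140^2 = 19600 ≡ 79 (mod 241)
140^4 ≡ 79^2 = 6241 ≡ 216 (mod 241)
140^8 ≡ 216^2 = 46656 ≡ 143 (mod 241)
140^16 ≡ 143^2 = 20449 ≡ 205 (mod 241)
140^32 ≡ 205^2 = 42025 ≡ 91 (mod 241)
140^64 ≡ 91^2 = 8281 ≡ 87 (mod 241)
140^128 ≡ 87^2 = 7569 ≡ 98 (mod 241)
140^256 ≡ 98^2 = 9604 ≡ 205 (mod 241)
140^469 = 140^256 · 140^128 · 140^64 · 140^16 · 140^4 · 140^1 ≡ 205 · 98 · 87 · 205 · 216 · 140 (mod 241).
Accumulate the product:
205 · 98 = 20090 ≡ 87
87 · 87 = 7569 ≡ 98
98 · 205 = 20090 ≡ 87
87 · 216 = 18792 ≡ 235
235 · 140 = 32900 ≡ 124

124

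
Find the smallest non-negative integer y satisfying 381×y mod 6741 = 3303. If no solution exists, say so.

gcd(381, 6741) = 3, and 3 | 3303, so solutions exist.
Divide through by 3: 127×y mod 2247 = 1101.
127⁻¹ ≡ 2017 (mod 2247).
y ≡ 2017×1101 ≡ 681 (mod 2247).
The smallest non-negative solution is y = 681.

681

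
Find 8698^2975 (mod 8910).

Compute successive squares:
2975 in binary is 101110011111, i.e. 2975 = 2048 + 512 + 256 + 128 + 16 + 8 + 4 + 2 + 1.
8698^1 ≡ 8698 (mod 8910)
8698^2 ≡ 8698^2 = 75655204 ≡ 394 (mod 8910)
8698^4 ≡ 394^2 = 155236 ≡ 3766 (mod 8910)
8698^8 ≡ 3766^2 = 14182756 ≡ 6946 (mod 8910)
8698^16 ≡ 6946^2 = 48246916 ≡ 8176 (mod 8910)
8698^32 ≡ 8176^2 = 66846976 ≡ 4156 (mod 8910)
8698^64 ≡ 4156^2 = 17272336 ≡ 4756 (mod 8910)
8698^128 ≡ 4756^2 = 22619536 ≡ 5956 (mod 8910)
8698^256 ≡ 5956^2 = 35473936 ≡ 3226 (mod 8910)
8698^512 ≡ 3226^2 = 10407076 ≡ 196 (mod 8910)
8698^1024 ≡ 196^2 = 38416 ≡ 2776 (mod 8910)
8698^2048 ≡ 2776^2 = 7706176 ≡ 7936 (mod 8910)
8698^2975 = 8698^2048 * 8698^512 * 8698^256 * 8698^128 * 8698^16 * 8698^8 * 8698^4 * 8698^2 * 8698^1 ≡ 7936 * 196 * 3226 * 5956 * 8176 * 6946 * 3766 * 394 * 8698 (mod 8910).
Accumulate the product:
7936 * 196 = 1555456 ≡ 5116
5116 * 3226 = 16504216 ≡ 2896
2896 * 5956 = 17248576 ≡ 7726
7726 * 8176 = 63167776 ≡ 4786
4786 * 6946 = 33243556 ≡ 346
346 * 3766 = 1303036 ≡ 2176
2176 * 394 = 857344 ≡ 1984
1984 * 8698 = 17256832 ≡ 7072

7072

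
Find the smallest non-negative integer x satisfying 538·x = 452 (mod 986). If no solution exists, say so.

21

gcd(538, 986) = 2, and 2 | 452, so solutions exist.
Divide through by 2: 269·x = 226 (mod 493).
269⁻¹ ≡ 11 (mod 493).
x ≡ 11·226 ≡ 21 (mod 493).
The smallest non-negative solution is x = 21.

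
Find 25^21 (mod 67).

59

21 in binary is 10101, i.e. 21 = 16 + 4 + 1.
25^1 ≡ 25 (mod 67)
25^2 ≡ 25^2 = 625 ≡ 22 (mod 67)
25^4 ≡ 22^2 = 484 ≡ 15 (mod 67)
25^8 ≡ 15^2 = 225 ≡ 24 (mod 67)
25^16 ≡ 24^2 = 576 ≡ 40 (mod 67)
25^21 = 25^16 × 25^4 × 25^1 ≡ 40 × 15 × 25 (mod 67).
Accumulate the product:
40 × 15 = 600 ≡ 64
64 × 25 = 1600 ≡ 59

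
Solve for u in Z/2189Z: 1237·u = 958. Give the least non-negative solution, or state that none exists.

gcd(1237, 2189) = 1, so a unique solution mod 2189 exists.
1237⁻¹ ≡ 361 (mod 2189).
u ≡ 361·958 ≡ 2165 (mod 2189).

2165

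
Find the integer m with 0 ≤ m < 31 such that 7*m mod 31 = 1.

Apply the Euclidean algorithm and back-substitute:
31 = 4·7 + 3
7 = 2·3 + 1
3 = 3·1 + 0
gcd(7, 31) = 1, so the inverse exists.
Bézout: 1 = −2·31 + 9·7.
So 7⁻¹ ≡ 9 (mod 31).

9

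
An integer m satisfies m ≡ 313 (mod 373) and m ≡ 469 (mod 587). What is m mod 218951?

112586

373⁻¹ mod 587: 373·96 ≡ 1 (mod 587), so 373⁻¹ ≡ 96.
m = 313 + 373·((469 − 313)·96 mod 587) = 313 + 373·301 = 112586.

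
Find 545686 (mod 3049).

545686 = 178*3049 + 2964, so 545686 ≡ 2964 (mod 3049).

2964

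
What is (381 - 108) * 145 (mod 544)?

381 - 108 = 273
273 * 145 = 39585 ≡ 417 (mod 544)

417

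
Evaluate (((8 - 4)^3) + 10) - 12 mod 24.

14

8 - 4 = 4
(4)^3 ≡ 16 (mod 24)
16 + 10 = 26 ≡ 2 (mod 24)
2 - 12 = -10 ≡ 14 (mod 24)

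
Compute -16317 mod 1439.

951

-16317 = -12·1439 + 951, so -16317 ≡ 951 (mod 1439).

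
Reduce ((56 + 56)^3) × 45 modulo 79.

56 + 56 = 112 ≡ 33 (mod 79)
(33)^3 ≡ 71 (mod 79)
71 × 45 = 3195 ≡ 35 (mod 79)

35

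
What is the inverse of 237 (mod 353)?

283

353 = 1×237 + 116
237 = 2×116 + 5
116 = 23×5 + 1
5 = 5×1 + 0
gcd(237, 353) = 1, so the inverse exists.
Bézout: 1 = 47×353 − 70×237.
So 237⁻¹ ≡ −70 ≡ 283 (mod 353).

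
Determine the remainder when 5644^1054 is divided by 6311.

Using repeated squaring:
1054 in binary is 10000011110, i.e. 1054 = 1024 + 16 + 8 + 4 + 2.
5644^1 ≡ 5644 (mod 6311)
5644^2 ≡ 5644^2 = 31854736 ≡ 3119 (mod 6311)
5644^4 ≡ 3119^2 = 9728161 ≡ 2910 (mod 6311)
5644^8 ≡ 2910^2 = 8468100 ≡ 5049 (mod 6311)
5644^16 ≡ 5049^2 = 25492401 ≡ 2272 (mod 6311)
5644^32 ≡ 2272^2 = 5161984 ≡ 5897 (mod 6311)
5644^64 ≡ 5897^2 = 34774609 ≡ 999 (mod 6311)
5644^128 ≡ 999^2 = 998001 ≡ 863 (mod 6311)
5644^256 ≡ 863^2 = 744769 ≡ 71 (mod 6311)
5644^512 ≡ 71^2 = 5041 (mod 6311)
5644^1024 ≡ 5041^2 = 25411681 ≡ 3595 (mod 6311)
5644^1054 = 5644^1024 · 5644^16 · 5644^8 · 5644^4 · 5644^2 ≡ 3595 · 2272 · 5049 · 2910 · 3119 (mod 6311).
Accumulate the product:
3595 · 2272 = 8167840 ≡ 1406
1406 · 5049 = 7098894 ≡ 5330
5330 · 2910 = 15510300 ≡ 4173
4173 · 3119 = 13015587 ≡ 2305

2305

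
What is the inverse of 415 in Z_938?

165

938 = 2·415 + 108
415 = 3·108 + 91
108 = 1·91 + 17
91 = 5·17 + 6
17 = 2·6 + 5
6 = 1·5 + 1
5 = 5·1 + 0
gcd(415, 938) = 1, so the inverse exists.
Bézout: 1 = −73·938 + 165·415.
So 415⁻¹ ≡ 165 (mod 938).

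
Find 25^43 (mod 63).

Compute successive squares:
25^1 ≡ 25 (mod 63)
25^2 ≡ 25^2 = 625 ≡ 58 (mod 63)
25^4 ≡ 58^2 = 3364 ≡ 25 (mod 63)
25^8 ≡ 25^2 = 625 ≡ 58 (mod 63)
25^16 ≡ 58^2 = 3364 ≡ 25 (mod 63)
25^32 ≡ 25^2 = 625 ≡ 58 (mod 63)
25^43 = 25^32 * 25^8 * 25^2 * 25^1 ≡ 58 * 58 * 58 * 25 (mod 63).
Accumulate the product:
58 * 58 = 3364 ≡ 25
25 * 58 = 1450 ≡ 1
1 * 25 = 25

25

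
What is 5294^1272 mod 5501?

2251

Using repeated squaring:
5294^1 ≡ 5294 (mod 5501)
5294^2 ≡ 5294^2 = 28026436 ≡ 4342 (mod 5501)
5294^4 ≡ 4342^2 = 18852964 ≡ 1037 (mod 5501)
5294^8 ≡ 1037^2 = 1075369 ≡ 2674 (mod 5501)
5294^16 ≡ 2674^2 = 7150276 ≡ 4477 (mod 5501)
5294^32 ≡ 4477^2 = 20043529 ≡ 3386 (mod 5501)
5294^64 ≡ 3386^2 = 11464996 ≡ 912 (mod 5501)
5294^128 ≡ 912^2 = 831744 ≡ 1093 (mod 5501)
5294^256 ≡ 1093^2 = 1194649 ≡ 932 (mod 5501)
5294^512 ≡ 932^2 = 868624 ≡ 4967 (mod 5501)
5294^1024 ≡ 4967^2 = 24671089 ≡ 4605 (mod 5501)
5294^1272 = 5294^1024 × 5294^128 × 5294^64 × 5294^32 × 5294^16 × 5294^8 ≡ 4605 × 1093 × 912 × 3386 × 4477 × 2674 (mod 5501).
Accumulate the product:
4605 × 1093 = 5033265 ≡ 5351
5351 × 912 = 4880112 ≡ 725
725 × 3386 = 2454850 ≡ 1404
1404 × 4477 = 6285708 ≡ 3566
3566 × 2674 = 9535484 ≡ 2251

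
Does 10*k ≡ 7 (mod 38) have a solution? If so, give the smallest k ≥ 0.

gcd(10, 38) = 2, and 2 does not divide 7.
So the congruence has no solution.

no solution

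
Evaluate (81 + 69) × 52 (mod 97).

40

81 + 69 = 150 ≡ 53 (mod 97)
53 × 52 = 2756 ≡ 40 (mod 97)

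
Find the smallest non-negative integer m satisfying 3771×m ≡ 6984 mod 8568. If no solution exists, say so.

120

gcd(3771, 8568) = 9, and 9 | 6984, so solutions exist.
Divide through by 9: 419×m ≡ 776 mod 952.
419⁻¹ ≡ 643 (mod 952).
m ≡ 643×776 ≡ 120 (mod 952).
The smallest non-negative solution is m = 120.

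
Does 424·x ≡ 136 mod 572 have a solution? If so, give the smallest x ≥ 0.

gcd(424, 572) = 4, and 4 | 136, so solutions exist.
Divide through by 4: 106·x mod 143 = 34.
106⁻¹ ≡ 85 (mod 143).
x ≡ 85·34 ≡ 30 (mod 143).
The smallest non-negative solution is x = 30.

30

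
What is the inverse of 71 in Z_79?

By the extended Euclidean algorithm:
79 = 1·71 + 8
71 = 8·8 + 7
8 = 1·7 + 1
7 = 7·1 + 0
gcd(71, 79) = 1, so the inverse exists.
Back-substitute for 1:
1 = 1·8 − 1·7
  = −1·71 + 9·8
  = 9·79 − 10·71
So 71⁻¹ ≡ −10 ≡ 69 (mod 79).

69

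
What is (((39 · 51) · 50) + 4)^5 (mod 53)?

39 · 51 = 1989 ≡ 28 (mod 53)
28 · 50 = 1400 ≡ 22 (mod 53)
22 + 4 = 26
(26)^5 ≡ 48 (mod 53)

48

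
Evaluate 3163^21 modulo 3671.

Using repeated squaring:
21 in binary is 10101, i.e. 21 = 16 + 4 + 1.
3163^1 ≡ 3163 (mod 3671)
3163^2 ≡ 3163^2 = 10004569 ≡ 1094 (mod 3671)
3163^4 ≡ 1094^2 = 1196836 ≡ 90 (mod 3671)
3163^8 ≡ 90^2 = 8100 ≡ 758 (mod 3671)
3163^16 ≡ 758^2 = 574564 ≡ 1888 (mod 3671)
3163^21 = 3163^16 · 3163^4 · 3163^1 ≡ 1888 · 90 · 3163 (mod 3671).
Accumulate the product:
1888 · 90 = 169920 ≡ 1054
1054 · 3163 = 3333802 ≡ 534

534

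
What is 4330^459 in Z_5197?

1724

By square-and-multiply:
459 in binary is 111001011, i.e. 459 = 256 + 128 + 64 + 8 + 2 + 1.
4330^1 ≡ 4330 (mod 5197)
4330^2 ≡ 4330^2 = 18748900 ≡ 3321 (mod 5197)
4330^4 ≡ 3321^2 = 11029041 ≡ 1007 (mod 5197)
4330^8 ≡ 1007^2 = 1014049 ≡ 634 (mod 5197)
4330^16 ≡ 634^2 = 401956 ≡ 1787 (mod 5197)
4330^32 ≡ 1787^2 = 3193369 ≡ 2411 (mod 5197)
4330^64 ≡ 2411^2 = 5812921 ≡ 2675 (mod 5197)
4330^128 ≡ 2675^2 = 7155625 ≡ 4553 (mod 5197)
4330^256 ≡ 4553^2 = 20729809 ≡ 4173 (mod 5197)
4330^459 = 4330^256 * 4330^128 * 4330^64 * 4330^8 * 4330^2 * 4330^1 ≡ 4173 * 4553 * 2675 * 634 * 3321 * 4330 (mod 5197).
Accumulate the product:
4173 * 4553 = 18999669 ≡ 4634
4634 * 2675 = 12395950 ≡ 1105
1105 * 634 = 700570 ≡ 4172
4172 * 3321 = 13855212 ≡ 10
10 * 4330 = 43300 ≡ 1724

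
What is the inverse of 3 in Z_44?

Apply the Euclidean algorithm and back-substitute:
44 = 14·3 + 2
3 = 1·2 + 1
2 = 2·1 + 0
gcd(3, 44) = 1, so the inverse exists.
Bézout: 1 = −1·44 + 15·3.
So 3⁻¹ ≡ 15 (mod 44).

15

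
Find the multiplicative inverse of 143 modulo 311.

By the extended Euclidean algorithm:
311 = 2×143 + 25
143 = 5×25 + 18
25 = 1×18 + 7
18 = 2×7 + 4
7 = 1×4 + 3
4 = 1×3 + 1
3 = 3×1 + 0
gcd(143, 311) = 1, so the inverse exists.
Bézout: 1 = −40×311 + 87×143.
So 143⁻¹ ≡ 87 (mod 311).

87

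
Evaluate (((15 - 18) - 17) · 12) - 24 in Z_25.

11

15 - 18 = -3 ≡ 22 (mod 25)
22 - 17 = 5
5 · 12 = 60 ≡ 10 (mod 25)
10 - 24 = -14 ≡ 11 (mod 25)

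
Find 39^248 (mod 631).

215

Using repeated squaring:
248 in binary is 11111000, i.e. 248 = 128 + 64 + 32 + 16 + 8.
39^1 ≡ 39 (mod 631)
39^2 ≡ 39^2 = 1521 ≡ 259 (mod 631)
39^4 ≡ 259^2 = 67081 ≡ 195 (mod 631)
39^8 ≡ 195^2 = 38025 ≡ 165 (mod 631)
39^16 ≡ 165^2 = 27225 ≡ 92 (mod 631)
39^32 ≡ 92^2 = 8464 ≡ 261 (mod 631)
39^64 ≡ 261^2 = 68121 ≡ 604 (mod 631)
39^128 ≡ 604^2 = 364816 ≡ 98 (mod 631)
39^248 = 39^128 × 39^64 × 39^32 × 39^16 × 39^8 ≡ 98 × 604 × 261 × 92 × 165 (mod 631).
Accumulate the product:
98 × 604 = 59192 ≡ 509
509 × 261 = 132849 ≡ 339
339 × 92 = 31188 ≡ 269
269 × 165 = 44385 ≡ 215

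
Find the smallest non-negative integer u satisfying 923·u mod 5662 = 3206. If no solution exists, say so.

gcd(923, 5662) = 1, so a unique solution mod 5662 exists.
923⁻¹ ≡ 5251 (mod 5662).
u ≡ 5251·3206 ≡ 1580 (mod 5662).

1580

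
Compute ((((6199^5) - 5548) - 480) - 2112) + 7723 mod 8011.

(6199)^5 ≡ 3215 (mod 8011)
3215 - 5548 = -2333 ≡ 5678 (mod 8011)
5678 - 480 = 5198
5198 - 2112 = 3086
3086 + 7723 = 10809 ≡ 2798 (mod 8011)

2798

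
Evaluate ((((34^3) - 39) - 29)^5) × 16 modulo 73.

61

(34)^3 ≡ 30 (mod 73)
30 - 39 = -9 ≡ 64 (mod 73)
64 - 29 = 35
(35)^5 ≡ 54 (mod 73)
54 × 16 = 864 ≡ 61 (mod 73)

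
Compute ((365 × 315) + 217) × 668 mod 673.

365 × 315 = 114975 ≡ 565 (mod 673)
565 + 217 = 782 ≡ 109 (mod 673)
109 × 668 = 72812 ≡ 128 (mod 673)

128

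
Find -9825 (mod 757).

16

-9825 = -13·757 + 16, so -9825 ≡ 16 (mod 757).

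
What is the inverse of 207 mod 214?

214 = 1·207 + 7
207 = 29·7 + 4
7 = 1·4 + 3
4 = 1·3 + 1
3 = 3·1 + 0
gcd(207, 214) = 1, so the inverse exists.
Back-substitute for 1:
1 = 1·4 − 1·3
  = −1·7 + 2·4
  = 2·207 − 59·7
  = −59·214 + 61·207
So 207⁻¹ ≡ 61 (mod 214).

61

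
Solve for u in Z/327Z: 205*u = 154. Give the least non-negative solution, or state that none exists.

gcd(205, 327) = 1, so a unique solution mod 327 exists.
205⁻¹ ≡ 67 (mod 327).
u ≡ 67*154 ≡ 181 (mod 327).

181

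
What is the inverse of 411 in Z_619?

247

By the extended Euclidean algorithm:
619 = 1*411 + 208
411 = 1*208 + 203
208 = 1*203 + 5
203 = 40*5 + 3
5 = 1*3 + 2
3 = 1*2 + 1
2 = 2*1 + 0
gcd(411, 619) = 1, so the inverse exists.
Bézout: 1 = −164*619 + 247*411.
So 411⁻¹ ≡ 247 (mod 619).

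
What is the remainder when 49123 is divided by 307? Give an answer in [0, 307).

49123 = 160·307 + 3, so 49123 ≡ 3 (mod 307).

3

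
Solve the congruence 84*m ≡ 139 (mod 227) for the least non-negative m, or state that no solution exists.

gcd(84, 227) = 1, so a unique solution mod 227 exists.
84⁻¹ ≡ 100 (mod 227).
m ≡ 100*139 ≡ 53 (mod 227).

53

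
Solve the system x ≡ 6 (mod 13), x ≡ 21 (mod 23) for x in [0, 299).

13⁻¹ mod 23: 13×16 ≡ 1 (mod 23), so 13⁻¹ ≡ 16.
x = 6 + 13×((21 − 6)×16 mod 23) = 6 + 13×10 = 136.
Check: 136 mod 13 = 6, 136 mod 23 = 21. ✓

136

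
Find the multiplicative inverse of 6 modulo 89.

By the extended Euclidean algorithm:
89 = 14×6 + 5
6 = 1×5 + 1
5 = 5×1 + 0
gcd(6, 89) = 1, so the inverse exists.
Back-substitute for 1:
1 = 1×6 − 1×5
  = −1×89 + 15×6
So 6⁻¹ ≡ 15 (mod 89).

15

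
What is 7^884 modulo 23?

Using repeated squaring:
7^1 ≡ 7 (mod 23)
7^2 ≡ 7^2 = 49 ≡ 3 (mod 23)
7^4 ≡ 3^2 = 9 (mod 23)
7^8 ≡ 9^2 = 81 ≡ 12 (mod 23)
7^16 ≡ 12^2 = 144 ≡ 6 (mod 23)
7^32 ≡ 6^2 = 36 ≡ 13 (mod 23)
7^64 ≡ 13^2 = 169 ≡ 8 (mod 23)
7^128 ≡ 8^2 = 64 ≡ 18 (mod 23)
7^256 ≡ 18^2 = 324 ≡ 2 (mod 23)
7^512 ≡ 2^2 = 4 (mod 23)
7^884 = 7^512 × 7^256 × 7^64 × 7^32 × 7^16 × 7^4 ≡ 4 × 2 × 8 × 13 × 6 × 9 (mod 23).
Accumulate the product:
4 × 2 = 8
8 × 8 = 64 ≡ 18
18 × 13 = 234 ≡ 4
4 × 6 = 24 ≡ 1
1 × 9 = 9

9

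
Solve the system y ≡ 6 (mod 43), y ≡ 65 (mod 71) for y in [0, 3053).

1769

43⁻¹ mod 71: 43×38 ≡ 1 (mod 71), so 43⁻¹ ≡ 38.
y = 6 + 43×((65 − 6)×38 mod 71) = 6 + 43×41 = 1769.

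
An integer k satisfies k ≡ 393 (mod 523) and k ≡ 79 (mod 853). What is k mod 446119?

192857

523⁻¹ mod 853: 523·716 ≡ 1 (mod 853), so 523⁻¹ ≡ 716.
k = 393 + 523·((79 − 393)·716 mod 853) = 393 + 523·368 = 192857.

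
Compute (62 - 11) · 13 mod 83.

82

62 - 11 = 51
51 · 13 = 663 ≡ 82 (mod 83)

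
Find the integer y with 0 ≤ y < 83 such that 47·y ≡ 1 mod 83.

53

Apply the Euclidean algorithm and back-substitute:
83 = 1*47 + 36
47 = 1*36 + 11
36 = 3*11 + 3
11 = 3*3 + 2
3 = 1*2 + 1
2 = 2*1 + 0
gcd(47, 83) = 1, so the inverse exists.
Back-substitute for 1:
1 = 1*3 − 1*2
  = −1*11 + 4*3
  = 4*36 − 13*11
  = −13*47 + 17*36
  = 17*83 − 30*47
So 47⁻¹ ≡ −30 ≡ 53 (mod 83).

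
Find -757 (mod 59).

-757 = -13·59 + 10, so -757 ≡ 10 (mod 59).

10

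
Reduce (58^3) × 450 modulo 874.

(58)^3 ≡ 210 (mod 874)
210 × 450 = 94500 ≡ 108 (mod 874)

108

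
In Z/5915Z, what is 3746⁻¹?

Apply the Euclidean algorithm and back-substitute:
5915 = 1·3746 + 2169
3746 = 1·2169 + 1577
2169 = 1·1577 + 592
1577 = 2·592 + 393
592 = 1·393 + 199
393 = 1·199 + 194
199 = 1·194 + 5
194 = 38·5 + 4
5 = 1·4 + 1
4 = 4·1 + 0
gcd(3746, 5915) = 1, so the inverse exists.
Bézout: 1 = 753·5915 − 1189·3746.
So 3746⁻¹ ≡ −1189 ≡ 4726 (mod 5915).

4726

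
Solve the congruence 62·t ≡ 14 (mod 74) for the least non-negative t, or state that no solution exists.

gcd(62, 74) = 2, and 2 | 14, so solutions exist.
Divide through by 2: 31·t ≡ 7 (mod 37).
31⁻¹ ≡ 6 (mod 37).
t ≡ 6·7 ≡ 5 (mod 37).
The smallest non-negative solution is t = 5.

5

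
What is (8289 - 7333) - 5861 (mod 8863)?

3958

8289 - 7333 = 956
956 - 5861 = -4905 ≡ 3958 (mod 8863)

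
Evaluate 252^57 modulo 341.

Compute successive squares:
252^1 ≡ 252 (mod 341)
252^2 ≡ 252^2 = 63504 ≡ 78 (mod 341)
252^4 ≡ 78^2 = 6084 ≡ 287 (mod 341)
252^8 ≡ 287^2 = 82369 ≡ 188 (mod 341)
252^16 ≡ 188^2 = 35344 ≡ 221 (mod 341)
252^32 ≡ 221^2 = 48841 ≡ 78 (mod 341)
252^57 = 252^32 · 252^16 · 252^8 · 252^1 ≡ 78 · 221 · 188 · 252 (mod 341).
Accumulate the product:
78 · 221 = 17238 ≡ 188
188 · 188 = 35344 ≡ 221
221 · 252 = 55692 ≡ 109

109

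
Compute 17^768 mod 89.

Using repeated squaring:
768 in binary is 1100000000, i.e. 768 = 512 + 256.
17^1 ≡ 17 (mod 89)
17^2 ≡ 17^2 = 289 ≡ 22 (mod 89)
17^4 ≡ 22^2 = 484 ≡ 39 (mod 89)
17^8 ≡ 39^2 = 1521 ≡ 8 (mod 89)
17^16 ≡ 8^2 = 64 (mod 89)
17^32 ≡ 64^2 = 4096 ≡ 2 (mod 89)
17^64 ≡ 2^2 = 4 (mod 89)
17^128 ≡ 4^2 = 16 (mod 89)
17^256 ≡ 16^2 = 256 ≡ 78 (mod 89)
17^512 ≡ 78^2 = 6084 ≡ 32 (mod 89)
17^768 = 17^512 * 17^256 ≡ 32 * 78 (mod 89).
32 * 78 = 2496 ≡ 4 (mod 89).

4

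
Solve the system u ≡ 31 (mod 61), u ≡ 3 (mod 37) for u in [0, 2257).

336

61⁻¹ mod 37: 61·17 ≡ 1 (mod 37), so 61⁻¹ ≡ 17.
u = 31 + 61·((3 − 31)·17 mod 37) = 31 + 61·5 = 336.
Check: 336 mod 61 = 31, 336 mod 37 = 3. ✓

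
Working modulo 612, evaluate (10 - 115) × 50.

258

10 - 115 = -105 ≡ 507 (mod 612)
507 × 50 = 25350 ≡ 258 (mod 612)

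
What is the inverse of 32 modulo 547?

Run the extended Euclidean algorithm:
547 = 17·32 + 3
32 = 10·3 + 2
3 = 1·2 + 1
2 = 2·1 + 0
gcd(32, 547) = 1, so the inverse exists.
Back-substitute for 1:
1 = 1·3 − 1·2
  = −1·32 + 11·3
  = 11·547 − 188·32
So 32⁻¹ ≡ −188 ≡ 359 (mod 547).

359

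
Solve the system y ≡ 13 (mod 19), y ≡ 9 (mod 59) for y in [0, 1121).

19⁻¹ mod 59: 19·28 ≡ 1 (mod 59), so 19⁻¹ ≡ 28.
y = 13 + 19·((9 − 13)·28 mod 59) = 13 + 19·6 = 127.

127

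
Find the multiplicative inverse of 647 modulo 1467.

1043

1467 = 2*647 + 173
647 = 3*173 + 128
173 = 1*128 + 45
128 = 2*45 + 38
45 = 1*38 + 7
38 = 5*7 + 3
7 = 2*3 + 1
3 = 3*1 + 0
gcd(647, 1467) = 1, so the inverse exists.
Bézout: 1 = 187*1467 − 424*647.
So 647⁻¹ ≡ −424 ≡ 1043 (mod 1467).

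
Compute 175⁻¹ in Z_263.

263 = 1×175 + 88
175 = 1×88 + 87
88 = 1×87 + 1
87 = 87×1 + 0
gcd(175, 263) = 1, so the inverse exists.
Bézout: 1 = 2×263 − 3×175.
So 175⁻¹ ≡ −3 ≡ 260 (mod 263).

260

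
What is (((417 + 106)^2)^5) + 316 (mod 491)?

114

417 + 106 = 523 ≡ 32 (mod 491)
(32)^2 ≡ 42 (mod 491)
(42)^5 ≡ 289 (mod 491)
289 + 316 = 605 ≡ 114 (mod 491)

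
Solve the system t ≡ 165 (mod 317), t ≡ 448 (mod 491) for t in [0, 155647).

317⁻¹ mod 491: 317×285 ≡ 1 (mod 491), so 317⁻¹ ≡ 285.
t = 165 + 317×((448 − 165)×285 mod 491) = 165 + 317×131 = 41692.

41692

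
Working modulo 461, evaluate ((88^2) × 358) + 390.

(88)^2 ≡ 368 (mod 461)
368 × 358 = 131744 ≡ 359 (mod 461)
359 + 390 = 749 ≡ 288 (mod 461)

288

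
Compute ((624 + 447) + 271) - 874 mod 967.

624 + 447 = 1071 ≡ 104 (mod 967)
104 + 271 = 375
375 - 874 = -499 ≡ 468 (mod 967)

468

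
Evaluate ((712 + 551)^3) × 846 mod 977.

712 + 551 = 1263 ≡ 286 (mod 977)
(286)^3 ≡ 368 (mod 977)
368 × 846 = 311328 ≡ 642 (mod 977)

642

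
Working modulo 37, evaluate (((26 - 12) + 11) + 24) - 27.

22

26 - 12 = 14
14 + 11 = 25
25 + 24 = 49 ≡ 12 (mod 37)
12 - 27 = -15 ≡ 22 (mod 37)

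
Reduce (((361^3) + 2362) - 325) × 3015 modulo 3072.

1794

(361)^3 ≡ 1273 (mod 3072)
1273 + 2362 = 3635 ≡ 563 (mod 3072)
563 - 325 = 238
238 × 3015 = 717570 ≡ 1794 (mod 3072)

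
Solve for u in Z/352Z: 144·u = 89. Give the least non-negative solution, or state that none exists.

no solution

gcd(144, 352) = 16, and 16 does not divide 89.
So the congruence has no solution.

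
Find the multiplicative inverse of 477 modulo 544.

Apply the Euclidean algorithm and back-substitute:
544 = 1*477 + 67
477 = 7*67 + 8
67 = 8*8 + 3
8 = 2*3 + 2
3 = 1*2 + 1
2 = 2*1 + 0
gcd(477, 544) = 1, so the inverse exists.
Bézout: 1 = 178*544 − 203*477.
So 477⁻¹ ≡ −203 ≡ 341 (mod 544).

341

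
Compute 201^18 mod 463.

18 in binary is 10010, i.e. 18 = 16 + 2.
201^1 ≡ 201 (mod 463)
201^2 ≡ 201^2 = 40401 ≡ 120 (mod 463)
201^4 ≡ 120^2 = 14400 ≡ 47 (mod 463)
201^8 ≡ 47^2 = 2209 ≡ 357 (mod 463)
201^16 ≡ 357^2 = 127449 ≡ 124 (mod 463)
201^18 = 201^16 × 201^2 ≡ 124 × 120 (mod 463).
124 × 120 = 14880 ≡ 64 (mod 463).

64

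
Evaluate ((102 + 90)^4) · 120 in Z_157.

102 + 90 = 192 ≡ 35 (mod 157)
(35)^4 ≡ 19 (mod 157)
19 · 120 = 2280 ≡ 82 (mod 157)

82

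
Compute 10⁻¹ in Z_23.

Run the extended Euclidean algorithm:
23 = 2·10 + 3
10 = 3·3 + 1
3 = 3·1 + 0
gcd(10, 23) = 1, so the inverse exists.
Bézout: 1 = −3·23 + 7·10.
So 10⁻¹ ≡ 7 (mod 23).

7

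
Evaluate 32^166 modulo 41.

166 in binary is 10100110, i.e. 166 = 128 + 32 + 4 + 2.
32^1 ≡ 32 (mod 41)
32^2 ≡ 32^2 = 1024 ≡ 40 (mod 41)
32^4 ≡ 40^2 = 1600 ≡ 1 (mod 41)
32^8 ≡ 1^2 = 1 (mod 41)
32^16 ≡ 1^2 = 1 (mod 41)
32^32 ≡ 1^2 = 1 (mod 41)
32^64 ≡ 1^2 = 1 (mod 41)
32^128 ≡ 1^2 = 1 (mod 41)
32^166 = 32^128 * 32^32 * 32^4 * 32^2 ≡ 1 * 1 * 1 * 40 (mod 41).
Accumulate the product:
1 * 1 = 1
1 * 1 = 1
1 * 40 = 40

40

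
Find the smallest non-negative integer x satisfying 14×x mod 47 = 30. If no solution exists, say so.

gcd(14, 47) = 1, so a unique solution mod 47 exists.
14⁻¹ ≡ 37 (mod 47).
x ≡ 37×30 ≡ 29 (mod 47).

29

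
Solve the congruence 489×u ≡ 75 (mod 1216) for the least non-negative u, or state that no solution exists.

gcd(489, 1216) = 1, so a unique solution mod 1216 exists.
489⁻¹ ≡ 281 (mod 1216).
u ≡ 281×75 ≡ 403 (mod 1216).

403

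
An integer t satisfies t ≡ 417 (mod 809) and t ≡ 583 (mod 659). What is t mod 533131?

271432

809⁻¹ mod 659: 809×268 ≡ 1 (mod 659), so 809⁻¹ ≡ 268.
t = 417 + 809×((583 − 417)×268 mod 659) = 417 + 809×335 = 271432.
Check: 271432 mod 809 = 417, 271432 mod 659 = 583. ✓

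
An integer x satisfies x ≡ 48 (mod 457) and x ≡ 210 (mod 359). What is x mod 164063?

158170

457⁻¹ mod 359: 457·11 ≡ 1 (mod 359), so 457⁻¹ ≡ 11.
x = 48 + 457·((210 − 48)·11 mod 359) = 48 + 457·346 = 158170.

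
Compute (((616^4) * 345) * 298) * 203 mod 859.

28

(616)^4 ≡ 321 (mod 859)
321 * 345 = 110745 ≡ 793 (mod 859)
793 * 298 = 236314 ≡ 89 (mod 859)
89 * 203 = 18067 ≡ 28 (mod 859)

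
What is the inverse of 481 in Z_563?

By the extended Euclidean algorithm:
563 = 1×481 + 82
481 = 5×82 + 71
82 = 1×71 + 11
71 = 6×11 + 5
11 = 2×5 + 1
5 = 5×1 + 0
gcd(481, 563) = 1, so the inverse exists.
Back-substitute for 1:
1 = 1×11 − 2×5
  = −2×71 + 13×11
  = 13×82 − 15×71
  = −15×481 + 88×82
  = 88×563 − 103×481
So 481⁻¹ ≡ −103 ≡ 460 (mod 563).

460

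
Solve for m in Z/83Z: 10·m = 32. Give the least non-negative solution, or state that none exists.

gcd(10, 83) = 1, so a unique solution mod 83 exists.
10⁻¹ ≡ 25 (mod 83).
m ≡ 25·32 ≡ 53 (mod 83).

53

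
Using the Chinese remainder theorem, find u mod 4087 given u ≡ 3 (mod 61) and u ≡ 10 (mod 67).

613

61⁻¹ mod 67: 61×11 ≡ 1 (mod 67), so 61⁻¹ ≡ 11.
u = 3 + 61×((10 − 3)×11 mod 67) = 3 + 61×10 = 613.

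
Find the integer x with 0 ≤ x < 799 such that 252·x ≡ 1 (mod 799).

799 = 3*252 + 43
252 = 5*43 + 37
43 = 1*37 + 6
37 = 6*6 + 1
6 = 6*1 + 0
gcd(252, 799) = 1, so the inverse exists.
Bézout: 1 = −41*799 + 130*252.
So 252⁻¹ ≡ 130 (mod 799).

130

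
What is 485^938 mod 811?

By square-and-multiply:
938 in binary is 1110101010, i.e. 938 = 512 + 256 + 128 + 32 + 8 + 2.
485^1 ≡ 485 (mod 811)
485^2 ≡ 485^2 = 235225 ≡ 35 (mod 811)
485^4 ≡ 35^2 = 1225 ≡ 414 (mod 811)
485^8 ≡ 414^2 = 171396 ≡ 275 (mod 811)
485^16 ≡ 275^2 = 75625 ≡ 202 (mod 811)
485^32 ≡ 202^2 = 40804 ≡ 254 (mod 811)
485^64 ≡ 254^2 = 64516 ≡ 447 (mod 811)
485^128 ≡ 447^2 = 199809 ≡ 303 (mod 811)
485^256 ≡ 303^2 = 91809 ≡ 166 (mod 811)
485^512 ≡ 166^2 = 27556 ≡ 793 (mod 811)
485^938 = 485^512 · 485^256 · 485^128 · 485^32 · 485^8 · 485^2 ≡ 793 · 166 · 303 · 254 · 275 · 35 (mod 811).
Accumulate the product:
793 · 166 = 131638 ≡ 256
256 · 303 = 77568 ≡ 523
523 · 254 = 132842 ≡ 649
649 · 275 = 178475 ≡ 55
55 · 35 = 1925 ≡ 303

303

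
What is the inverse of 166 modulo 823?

Run the extended Euclidean algorithm:
823 = 4·166 + 159
166 = 1·159 + 7
159 = 22·7 + 5
7 = 1·5 + 2
5 = 2·2 + 1
2 = 2·1 + 0
gcd(166, 823) = 1, so the inverse exists.
Bézout: 1 = 71·823 − 352·166.
So 166⁻¹ ≡ −352 ≡ 471 (mod 823).

471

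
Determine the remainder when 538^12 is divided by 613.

9

By square-and-multiply:
12 in binary is 1100, i.e. 12 = 8 + 4.
538^1 ≡ 538 (mod 613)
538^2 ≡ 538^2 = 289444 ≡ 108 (mod 613)
538^4 ≡ 108^2 = 11664 ≡ 17 (mod 613)
538^8 ≡ 17^2 = 289 (mod 613)
538^12 = 538^8 * 538^4 ≡ 289 * 17 (mod 613).
289 * 17 = 4913 ≡ 9 (mod 613).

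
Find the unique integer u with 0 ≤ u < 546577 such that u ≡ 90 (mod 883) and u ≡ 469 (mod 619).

347109

883⁻¹ mod 619: 883×68 ≡ 1 (mod 619), so 883⁻¹ ≡ 68.
u = 90 + 883×((469 − 90)×68 mod 619) = 90 + 883×393 = 347109.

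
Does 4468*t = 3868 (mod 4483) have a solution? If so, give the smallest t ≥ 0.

41

gcd(4468, 4483) = 1, so a unique solution mod 4483 exists.
4468⁻¹ ≡ 2092 (mod 4483).
t ≡ 2092*3868 ≡ 41 (mod 4483).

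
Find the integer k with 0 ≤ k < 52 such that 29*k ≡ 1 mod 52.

9

52 = 1*29 + 23
29 = 1*23 + 6
23 = 3*6 + 5
6 = 1*5 + 1
5 = 5*1 + 0
gcd(29, 52) = 1, so the inverse exists.
Back-substitute for 1:
1 = 1*6 − 1*5
  = −1*23 + 4*6
  = 4*29 − 5*23
  = −5*52 + 9*29
So 29⁻¹ ≡ 9 (mod 52).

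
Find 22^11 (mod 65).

22^1 ≡ 22 (mod 65)
22^2 ≡ 22^2 = 484 ≡ 29 (mod 65)
22^4 ≡ 29^2 = 841 ≡ 61 (mod 65)
22^8 ≡ 61^2 = 3721 ≡ 16 (mod 65)
22^11 = 22^8 × 22^2 × 22^1 ≡ 16 × 29 × 22 (mod 65).
Accumulate the product:
16 × 29 = 464 ≡ 9
9 × 22 = 198 ≡ 3

3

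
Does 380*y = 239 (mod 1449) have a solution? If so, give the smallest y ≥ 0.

gcd(380, 1449) = 1, so a unique solution mod 1449 exists.
380⁻¹ ≡ 347 (mod 1449).
y ≡ 347*239 ≡ 340 (mod 1449).

340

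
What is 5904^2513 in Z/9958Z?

Compute successive squares:
2513 in binary is 100111010001, i.e. 2513 = 2048 + 256 + 128 + 64 + 16 + 1.
5904^1 ≡ 5904 (mod 9958)
5904^2 ≡ 5904^2 = 34857216 ≡ 4216 (mod 9958)
5904^4 ≡ 4216^2 = 17774656 ≡ 9584 (mod 9958)
5904^8 ≡ 9584^2 = 91853056 ≡ 464 (mod 9958)
5904^16 ≡ 464^2 = 215296 ≡ 6178 (mod 9958)
5904^32 ≡ 6178^2 = 38167684 ≡ 8628 (mod 9958)
5904^64 ≡ 8628^2 = 74442384 ≡ 6334 (mod 9958)
5904^128 ≡ 6334^2 = 40119556 ≡ 8732 (mod 9958)
5904^256 ≡ 8732^2 = 76247824 ≡ 9376 (mod 9958)
5904^512 ≡ 9376^2 = 87909376 ≡ 152 (mod 9958)
5904^1024 ≡ 152^2 = 23104 ≡ 3188 (mod 9958)
5904^2048 ≡ 3188^2 = 10163344 ≡ 6184 (mod 9958)
5904^2513 = 5904^2048 · 5904^256 · 5904^128 · 5904^64 · 5904^16 · 5904^1 ≡ 6184 · 9376 · 8732 · 6334 · 6178 · 5904 (mod 9958).
Accumulate the product:
6184 · 9376 = 57981184 ≡ 5708
5708 · 8732 = 49842256 ≡ 2466
2466 · 6334 = 15619644 ≡ 5500
5500 · 6178 = 33979000 ≡ 2304
2304 · 5904 = 13602816 ≡ 188

188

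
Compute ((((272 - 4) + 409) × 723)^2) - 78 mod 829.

90

272 - 4 = 268
268 + 409 = 677
677 × 723 = 489471 ≡ 361 (mod 829)
(361)^2 ≡ 168 (mod 829)
168 - 78 = 90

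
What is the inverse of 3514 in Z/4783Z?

By the extended Euclidean algorithm:
4783 = 1×3514 + 1269
3514 = 2×1269 + 976
1269 = 1×976 + 293
976 = 3×293 + 97
293 = 3×97 + 2
97 = 48×2 + 1
2 = 2×1 + 0
gcd(3514, 4783) = 1, so the inverse exists.
Back-substitute for 1:
1 = 1×97 − 48×2
  = −48×293 + 145×97
  = 145×976 − 483×293
  = −483×1269 + 628×976
  = 628×3514 − 1739×1269
  = −1739×4783 + 2367×3514
So 3514⁻¹ ≡ 2367 (mod 4783).

2367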